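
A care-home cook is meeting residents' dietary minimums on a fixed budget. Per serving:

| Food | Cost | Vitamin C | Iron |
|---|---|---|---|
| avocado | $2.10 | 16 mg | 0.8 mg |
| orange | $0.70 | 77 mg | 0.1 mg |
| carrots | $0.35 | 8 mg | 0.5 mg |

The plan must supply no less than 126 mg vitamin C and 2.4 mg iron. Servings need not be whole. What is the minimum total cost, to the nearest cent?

$2.41

An LP optimum is at a vertex; with two nutrient constraints at most two foods are used. Check each candidate.
avocado only: max(126/16, 2.4/0.8) = 7.875 servings → $16.54.
orange only: max(126/77, 2.4/0.1) = 24 servings → $16.80.
carrots only: max(126/8, 2.4/0.5) = 15.75 servings → $5.51.
avocado + orange with both tight: 2.87 servings and 1.04 servings → $6.75.
avocado + carrots with both targets exact would need a negative amount; discard.
orange + carrots with both tight: 1.162 servings and 4.568 servings → $2.41.
Cheapest feasible corner: $2.41.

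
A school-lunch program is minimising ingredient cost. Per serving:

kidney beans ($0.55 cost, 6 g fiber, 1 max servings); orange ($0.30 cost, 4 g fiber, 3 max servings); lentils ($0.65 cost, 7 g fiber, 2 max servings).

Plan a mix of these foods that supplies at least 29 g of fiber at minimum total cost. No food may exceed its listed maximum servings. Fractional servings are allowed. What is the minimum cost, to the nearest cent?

$2.47

Cost per g of fiber: orange $0.0750, kidney beans $0.0917, lentils $0.0929.
Take 3 servings of orange: +12.0 g fiber for $0.90 (total $0.90, still need 17.0 g).
Take 1 serving of kidney beans: +6.0 g fiber for $0.55 (total $1.45, still need 11.0 g).
Take 1.571 servings of lentils: +11.0 g fiber for $1.02 (total $2.47, still need 0.0 g).
Greedy by cheapest-per-g is optimal for a single linear constraint, so the minimum cost is $2.47.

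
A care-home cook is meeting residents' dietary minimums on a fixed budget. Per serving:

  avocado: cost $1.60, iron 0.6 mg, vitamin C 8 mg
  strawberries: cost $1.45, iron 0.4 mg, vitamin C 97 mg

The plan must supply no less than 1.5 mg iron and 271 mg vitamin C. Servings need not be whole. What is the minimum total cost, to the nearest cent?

Minimising a linear cost over {iron ≥ 1.5, vitamin C ≥ 271, servings ≥ 0} — the optimum is at a vertex, using one or two foods.
avocado only: max(1.5/0.6, 271/8) = 33.88 servings → $54.20.
strawberries only: max(1.5/0.4, 271/97) = 3.75 servings → $5.44.
avocado + strawberries with both tight: 0.6745 servings and 2.738 servings → $5.05.
The minimum over all feasible corners is $5.05.

$5.05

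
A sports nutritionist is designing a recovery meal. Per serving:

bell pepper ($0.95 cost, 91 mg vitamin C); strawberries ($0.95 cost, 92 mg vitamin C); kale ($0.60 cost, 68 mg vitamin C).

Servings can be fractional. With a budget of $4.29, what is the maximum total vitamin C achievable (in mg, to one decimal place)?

Vitamin C per dollar: kale 113.3, strawberries 96.84, bell pepper 95.79.
With no serving limits, spend the whole cost allowance on kale: $4.29 / $0.60 × 68 mg = 486.2 mg.

486.2 mg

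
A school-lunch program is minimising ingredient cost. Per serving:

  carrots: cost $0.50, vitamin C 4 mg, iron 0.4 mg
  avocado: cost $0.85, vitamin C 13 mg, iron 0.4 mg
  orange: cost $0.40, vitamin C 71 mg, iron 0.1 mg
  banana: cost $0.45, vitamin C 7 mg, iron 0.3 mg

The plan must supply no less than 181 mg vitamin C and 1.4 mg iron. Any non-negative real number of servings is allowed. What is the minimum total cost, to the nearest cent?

$2.41

The cheapest plan sits at a corner of the feasible region — with two constraints it uses at most two foods.
carrots only: max(181/4, 1.4/0.4) = 45.25 servings → $22.62.
avocado only: max(181/13, 1.4/0.4) = 13.92 servings → $11.83.
orange only: max(181/71, 1.4/0.1) = 14 servings → $5.60.
banana only: max(181/7, 1.4/0.3) = 25.86 servings → $11.64.
carrots + avocado: the both-tight solution has a negative serving — not a feasible corner.
carrots + orange with both tight: 2.904 servings and 2.386 servings → $2.41.
carrots + banana: intersection lies outside the first quadrant.
avocado + orange with both tight: 3 servings and 2 servings → $3.35.
avocado + banana: the both-tight solution has a negative serving — not a feasible corner.
orange + banana with both tight: 2.16 servings and 3.947 servings → $2.64.
The minimum over all feasible corners is $2.41.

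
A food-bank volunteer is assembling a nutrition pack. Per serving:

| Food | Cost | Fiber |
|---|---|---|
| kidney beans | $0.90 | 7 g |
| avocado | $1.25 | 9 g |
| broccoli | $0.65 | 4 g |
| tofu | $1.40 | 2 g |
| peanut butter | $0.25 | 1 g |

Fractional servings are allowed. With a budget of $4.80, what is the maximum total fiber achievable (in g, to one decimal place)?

37.3 g

Fiber per dollar: kidney beans 7.778, avocado 7.2, broccoli 6.154, peanut butter 4, tofu 1.429.
With no serving limits, spend the whole cost allowance on kidney beans: $4.80 / $0.90 × 7 g = 37.3 g.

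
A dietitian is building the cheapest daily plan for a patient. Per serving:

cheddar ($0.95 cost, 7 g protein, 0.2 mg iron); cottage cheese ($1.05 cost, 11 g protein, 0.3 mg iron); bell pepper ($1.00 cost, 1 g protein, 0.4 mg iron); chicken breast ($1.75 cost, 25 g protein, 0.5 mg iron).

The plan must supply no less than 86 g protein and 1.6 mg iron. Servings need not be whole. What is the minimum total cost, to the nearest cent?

Two binding constraints pin down two serving amounts, so the optimal mix uses at most two foods. The candidates are each food alone (scaled to the tighter of protein/iron) and each pair with both constraints tight.
cheddar only: max(86/7, 1.6/0.2) = 12.29 servings → $11.67.
cottage cheese only: max(86/11, 1.6/0.3) = 7.818 servings → $8.21.
bell pepper only: max(86/1, 1.6/0.4) = 86 servings → $86.00.
chicken breast only: max(86/25, 1.6/0.5) = 3.44 servings → $6.02.
cheddar + cottage cheese with both targets exact would need a negative amount; discard.
cheddar + bell pepper: intersection lies outside the first quadrant.
cheddar + chicken breast: the both-tight solution has a negative serving — not a feasible corner.
cottage cheese + bell pepper: the both-tight solution has a negative serving — not a feasible corner.
cottage cheese + chicken breast: the both-tight solution has a negative serving — not a feasible corner.
bell pepper + chicken breast: the both-tight solution has a negative serving — not a feasible corner.
So the least-cost plan costs $6.02.

$6.02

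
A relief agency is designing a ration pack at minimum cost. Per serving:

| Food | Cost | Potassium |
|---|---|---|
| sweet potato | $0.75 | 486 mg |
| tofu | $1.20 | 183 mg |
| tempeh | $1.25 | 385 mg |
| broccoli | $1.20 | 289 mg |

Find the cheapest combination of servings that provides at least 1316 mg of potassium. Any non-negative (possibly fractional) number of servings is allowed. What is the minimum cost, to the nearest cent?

Cost per mg of potassium: sweet potato $0.0015, tempeh $0.0032, broccoli $0.0042, tofu $0.0066.
With no serving limits, use only sweet potato: 1316 mg / 486 mg = 2.708 servings × $0.75 = $2.03.

$2.03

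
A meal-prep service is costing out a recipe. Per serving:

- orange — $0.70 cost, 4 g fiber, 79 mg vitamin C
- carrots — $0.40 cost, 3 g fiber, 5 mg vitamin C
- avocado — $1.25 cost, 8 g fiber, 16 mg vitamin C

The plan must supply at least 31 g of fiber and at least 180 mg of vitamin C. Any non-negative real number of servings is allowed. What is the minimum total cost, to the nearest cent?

orange only: max(31/4, 180/79) = 7.75 servings → $5.42.
carrots only: max(31/3, 180/5) = 36 servings → $14.40.
avocado only: max(31/8, 180/16) = 11.25 servings → $14.06.
orange + carrots with both tight: 1.774 servings and 7.968 servings → $4.43.
orange + avocado with both tight: 1.662 servings and 3.044 servings → $4.97.
carrots + avocado: intersection lies outside the first quadrant.
So the least-cost plan costs $4.43.

$4.43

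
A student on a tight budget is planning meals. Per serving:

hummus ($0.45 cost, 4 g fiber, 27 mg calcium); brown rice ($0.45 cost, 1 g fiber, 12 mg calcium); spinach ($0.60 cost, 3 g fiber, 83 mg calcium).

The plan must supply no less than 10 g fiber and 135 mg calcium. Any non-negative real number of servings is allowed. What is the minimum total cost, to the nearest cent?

$1.41

Two binding constraints pin down two serving amounts, so the optimal mix uses at most two foods. The candidates are each food alone (scaled to the tighter of fiber/calcium) and each pair with both constraints tight.
hummus only: max(10/4, 135/27) = 5 servings → $2.25.
brown rice only: max(10/1, 135/12) = 11.25 servings → $5.06.
spinach only: max(10/3, 135/83) = 3.333 servings → $2.00.
hummus + brown rice: intersection lies outside the first quadrant.
hummus + spinach with both tight: 1.693 servings and 1.076 servings → $1.41.
brown rice + spinach with both tight: 9.043 servings and 0.3191 servings → $4.26.
The minimum over all feasible corners is $1.41.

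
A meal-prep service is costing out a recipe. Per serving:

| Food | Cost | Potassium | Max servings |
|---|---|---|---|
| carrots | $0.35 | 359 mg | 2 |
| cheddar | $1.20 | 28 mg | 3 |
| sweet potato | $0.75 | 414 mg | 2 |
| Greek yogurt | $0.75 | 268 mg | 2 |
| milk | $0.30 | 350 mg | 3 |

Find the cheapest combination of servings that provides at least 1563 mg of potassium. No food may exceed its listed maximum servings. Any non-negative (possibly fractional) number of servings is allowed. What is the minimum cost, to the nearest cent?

$1.40

Cost per mg of potassium: milk $0.0009, carrots $0.0010, sweet potato $0.0018, Greek yogurt $0.0028, cheddar $0.0429.
Take 3 servings of milk: +1050.0 mg potassium for $0.90 (total $0.90, still need 513.0 mg).
Take 1.429 servings of carrots: +513.0 mg potassium for $0.50 (total $1.40, still need 0.0 mg).
Greedy by cheapest-per-mg is optimal for a single linear constraint, so the minimum cost is $1.40.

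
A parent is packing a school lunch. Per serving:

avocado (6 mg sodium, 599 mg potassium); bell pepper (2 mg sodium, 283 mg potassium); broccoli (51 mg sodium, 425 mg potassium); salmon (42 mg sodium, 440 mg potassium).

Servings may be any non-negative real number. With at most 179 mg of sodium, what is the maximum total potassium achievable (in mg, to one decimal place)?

Potassium per mg sodium: bell pepper 141.5, avocado 99.83, salmon 10.48, broccoli 8.333.
With no serving limits, spend the whole sodium allowance on bell pepper: 179 mg / 2 mg × 283 mg = 25328.5 mg.

25328.5 mg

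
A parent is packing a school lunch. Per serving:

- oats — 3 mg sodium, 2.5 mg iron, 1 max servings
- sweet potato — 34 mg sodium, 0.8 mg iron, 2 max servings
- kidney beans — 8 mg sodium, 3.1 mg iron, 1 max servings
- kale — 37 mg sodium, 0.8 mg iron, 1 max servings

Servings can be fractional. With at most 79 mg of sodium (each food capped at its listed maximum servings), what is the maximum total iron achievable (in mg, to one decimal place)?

Iron per mg sodium: oats 0.8333, kidney beans 0.3875, sweet potato 0.02353, kale 0.02162.
Take 1 serving of oats: uses 3 mg sodium, +2.5 mg iron (running total 2.5 mg).
Take 1 serving of kidney beans: uses 8 mg sodium, +3.1 mg iron (running total 5.6 mg).
Take 2 servings of sweet potato: uses 68 mg sodium, +1.6 mg iron (running total 7.2 mg).
Filling greedily by iron-per-mg sodium is optimal for one linear limit, giving 7.2 mg.

7.2 mg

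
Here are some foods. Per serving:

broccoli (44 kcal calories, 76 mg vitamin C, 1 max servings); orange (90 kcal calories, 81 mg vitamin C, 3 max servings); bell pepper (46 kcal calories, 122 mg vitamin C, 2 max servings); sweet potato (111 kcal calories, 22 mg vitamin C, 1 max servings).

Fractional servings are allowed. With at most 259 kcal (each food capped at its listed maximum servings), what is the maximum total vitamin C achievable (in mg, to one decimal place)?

Vitamin C per kcal: bell pepper 2.652, broccoli 1.727, orange 0.9, sweet potato 0.1982.
Take 2 servings of bell pepper: uses 92 kcal, +244.0 mg vitamin C (running total 244.0 mg).
Take 1 serving of broccoli: uses 44 kcal, +76.0 mg vitamin C (running total 320.0 mg).
Take 1.367 servings of orange: uses 123 kcal, +110.7 mg vitamin C (running total 430.7 mg).
Greedy by best ratio exhausts the calories allowance optimally: 430.7 mg.

430.7 mg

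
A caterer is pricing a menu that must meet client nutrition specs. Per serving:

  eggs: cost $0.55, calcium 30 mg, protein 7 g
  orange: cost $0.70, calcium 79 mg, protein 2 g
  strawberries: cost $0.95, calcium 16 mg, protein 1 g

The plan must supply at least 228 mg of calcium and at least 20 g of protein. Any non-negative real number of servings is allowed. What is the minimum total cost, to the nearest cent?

Compare the cost at each extreme point of the feasible region.
eggs only: max(228/30, 20/7) = 7.6 servings → $4.18.
orange only: max(228/79, 20/2) = 10 servings → $7.00.
strawberries only: max(228/16, 20/1) = 20 servings → $19.00.
eggs + orange with both tight: 2.28 servings and 2.02 servings → $2.67.
eggs + strawberries with both tight: 1.122 servings and 12.15 servings → $12.16.
orange + strawberries with both targets exact would need a negative amount; discard.
So the least-cost plan costs $2.67.

$2.67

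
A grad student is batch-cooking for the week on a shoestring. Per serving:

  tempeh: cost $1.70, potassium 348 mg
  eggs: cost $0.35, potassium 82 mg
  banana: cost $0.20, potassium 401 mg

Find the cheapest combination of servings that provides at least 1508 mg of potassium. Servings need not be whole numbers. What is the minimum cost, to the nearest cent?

$0.75

Cost per mg of potassium: banana $0.0005, eggs $0.0043, tempeh $0.0049.
With no serving limits, use only banana: 1508 mg / 401 mg = 3.761 servings × $0.20 = $0.75.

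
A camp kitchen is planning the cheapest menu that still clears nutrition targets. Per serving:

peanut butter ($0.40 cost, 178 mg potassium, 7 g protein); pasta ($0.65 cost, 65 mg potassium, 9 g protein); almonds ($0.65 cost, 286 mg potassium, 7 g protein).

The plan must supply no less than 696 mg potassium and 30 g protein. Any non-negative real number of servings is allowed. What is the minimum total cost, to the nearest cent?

$1.71

At the optimum either one food covers both requirements or two foods hit both targets exactly; no other combination can be cheaper.
peanut butter only: max(696/178, 30/7) = 4.286 servings → $1.71.
pasta only: max(696/65, 30/9) = 10.71 servings → $6.96.
almonds only: max(696/286, 30/7) = 4.286 servings → $2.79.
peanut butter + pasta with both tight: 3.761 servings and 0.408 servings → $1.77.
peanut butter + almonds: the both-tight solution has a negative serving — not a feasible corner.
pasta + almonds with both tight: 1.75 servings and 2.036 servings → $2.46.
Cheapest feasible corner: $1.71.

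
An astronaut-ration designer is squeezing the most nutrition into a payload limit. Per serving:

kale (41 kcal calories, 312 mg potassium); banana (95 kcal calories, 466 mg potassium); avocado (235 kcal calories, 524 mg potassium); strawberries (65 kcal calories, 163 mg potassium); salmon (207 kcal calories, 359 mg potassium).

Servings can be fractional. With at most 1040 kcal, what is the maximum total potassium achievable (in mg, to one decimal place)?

7914.1 mg

Potassium per kcal: kale 7.61, banana 4.905, strawberries 2.508, avocado 2.23, salmon 1.734.
With no serving limits, spend the whole calories allowance on kale: 1040 kcal / 41 kcal × 312 mg = 7914.1 mg.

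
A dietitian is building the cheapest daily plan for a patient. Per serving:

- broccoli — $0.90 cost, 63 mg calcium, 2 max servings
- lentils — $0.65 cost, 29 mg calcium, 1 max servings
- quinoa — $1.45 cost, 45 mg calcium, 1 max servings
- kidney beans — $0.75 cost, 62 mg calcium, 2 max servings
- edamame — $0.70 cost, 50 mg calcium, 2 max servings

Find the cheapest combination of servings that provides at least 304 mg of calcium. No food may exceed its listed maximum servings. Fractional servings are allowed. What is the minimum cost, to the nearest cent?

Cost per mg of calcium: kidney beans $0.0121, edamame $0.0140, broccoli $0.0143, lentils $0.0224, quinoa $0.0322.
Take 2 servings of kidney beans: +124.0 mg calcium for $1.50 (total $1.50, still need 180.0 mg).
Take 2 servings of edamame: +100.0 mg calcium for $1.40 (total $2.90, still need 80.0 mg).
Take 1.27 servings of broccoli: +80.0 mg calcium for $1.14 (total $4.04, still need 0.0 mg).
Filling from the cheapest source first is optimal under one linear minimum: $4.04.

$4.04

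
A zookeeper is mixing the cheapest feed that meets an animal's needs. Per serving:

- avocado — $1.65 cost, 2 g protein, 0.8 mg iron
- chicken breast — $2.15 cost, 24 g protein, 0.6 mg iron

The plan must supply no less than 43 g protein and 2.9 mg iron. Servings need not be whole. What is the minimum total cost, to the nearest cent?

$7.43

For a min-cost LP with two ≥-constraints, a basic feasible solution has at most two positive variables.
avocado only: max(43/2, 2.9/0.8) = 21.5 servings → $35.48.
chicken breast only: max(43/24, 2.9/0.6) = 4.833 servings → $10.39.
avocado + chicken breast with both tight: 2.433 servings and 1.589 servings → $7.43.
So the least-cost plan costs $7.43.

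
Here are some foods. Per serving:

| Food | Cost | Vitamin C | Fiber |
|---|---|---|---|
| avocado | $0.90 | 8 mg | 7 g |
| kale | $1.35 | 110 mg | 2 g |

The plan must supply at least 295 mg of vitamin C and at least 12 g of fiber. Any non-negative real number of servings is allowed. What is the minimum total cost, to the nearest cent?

Two binding constraints pin down two serving amounts, so the optimal mix uses at most two foods. The candidates are each food alone (scaled to the tighter of vitamin C/fiber) and each pair with both constraints tight.
avocado only: max(295/8, 12/7) = 36.88 servings → $33.19.
kale only: max(295/110, 12/2) = 6 servings → $8.10.
avocado + kale with both tight: 0.9682 servings and 2.611 servings → $4.40.
So the least-cost plan costs $4.40.

$4.40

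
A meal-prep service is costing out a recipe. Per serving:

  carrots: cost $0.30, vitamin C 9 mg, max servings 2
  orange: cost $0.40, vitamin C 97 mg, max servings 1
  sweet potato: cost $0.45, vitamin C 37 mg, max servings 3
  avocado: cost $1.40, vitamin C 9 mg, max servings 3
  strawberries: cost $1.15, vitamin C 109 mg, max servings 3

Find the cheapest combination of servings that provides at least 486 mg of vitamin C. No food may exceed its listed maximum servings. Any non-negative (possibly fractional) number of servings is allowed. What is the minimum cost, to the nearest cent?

Cost per mg of vitamin C: orange $0.0041, strawberries $0.0106, sweet potato $0.0122, carrots $0.0333, avocado $0.1556.
Take 1 serving of orange: +97.0 mg vitamin C for $0.40 (total $0.40, still need 389.0 mg).
Take 3 servings of strawberries: +327.0 mg vitamin C for $3.45 (total $3.85, still need 62.0 mg).
Take 1.676 servings of sweet potato: +62.0 mg vitamin C for $0.75 (total $4.60, still need 0.0 mg).
Greedy by cheapest-per-mg is optimal for a single linear constraint, so the minimum cost is $4.60.

$4.60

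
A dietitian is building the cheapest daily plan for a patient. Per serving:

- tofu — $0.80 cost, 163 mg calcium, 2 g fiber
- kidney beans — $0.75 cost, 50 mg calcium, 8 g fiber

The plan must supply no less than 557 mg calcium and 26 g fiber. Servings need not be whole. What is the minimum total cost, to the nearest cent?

$4.04

For a min-cost LP with two ≥-constraints, a basic feasible solution has at most two positive variables.
tofu only: max(557/163, 26/2) = 13 servings → $10.40.
kidney beans only: max(557/50, 26/8) = 11.14 servings → $8.36.
tofu + kidney beans with both tight: 2.621 servings and 2.595 servings → $4.04.
Cheapest feasible corner: $4.04.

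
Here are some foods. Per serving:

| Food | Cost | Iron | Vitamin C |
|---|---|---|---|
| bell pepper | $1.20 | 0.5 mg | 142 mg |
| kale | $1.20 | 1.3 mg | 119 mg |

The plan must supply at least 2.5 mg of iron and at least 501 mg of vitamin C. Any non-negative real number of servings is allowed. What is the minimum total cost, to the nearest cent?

$4.40

bell pepper only: max(2.5/0.5, 501/142) = 5 servings → $6.00.
kale only: max(2.5/1.3, 501/119) = 4.21 servings → $5.05.
bell pepper + kale with both tight: 2.828 servings and 0.8353 servings → $4.40.
The minimum over all feasible corners is $4.40.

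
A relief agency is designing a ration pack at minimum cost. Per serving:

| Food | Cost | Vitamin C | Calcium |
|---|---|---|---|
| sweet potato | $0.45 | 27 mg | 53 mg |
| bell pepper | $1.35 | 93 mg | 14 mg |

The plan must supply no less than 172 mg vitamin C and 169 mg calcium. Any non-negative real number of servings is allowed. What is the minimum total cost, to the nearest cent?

$2.67

Minimising a linear cost over {vitamin C ≥ 172, calcium ≥ 169, servings ≥ 0} — the optimum is at a vertex, using one or two foods.
sweet potato only: max(172/27, 169/53) = 6.37 servings → $2.87.
bell pepper only: max(172/93, 169/14) = 12.07 servings → $16.30.
sweet potato + bell pepper with both tight: 2.924 servings and 1 servings → $2.67.
Cheapest feasible corner: $2.67.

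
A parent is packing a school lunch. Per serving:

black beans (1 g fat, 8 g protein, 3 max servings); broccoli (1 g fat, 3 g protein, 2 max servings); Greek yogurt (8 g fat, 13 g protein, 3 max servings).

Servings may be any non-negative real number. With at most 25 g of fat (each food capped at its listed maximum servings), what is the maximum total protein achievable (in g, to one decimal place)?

Protein per g fat: black beans 8, broccoli 3, Greek yogurt 1.625.
Take 3 servings of black beans: uses 3 g fat, +24.0 g protein (running total 24.0 g).
Take 2 servings of broccoli: uses 2 g fat, +6.0 g protein (running total 30.0 g).
Take 2.5 servings of Greek yogurt: uses 20 g fat, +32.5 g protein (running total 62.5 g).
Greedy by best ratio exhausts the fat allowance optimally: 62.5 g.

62.5 g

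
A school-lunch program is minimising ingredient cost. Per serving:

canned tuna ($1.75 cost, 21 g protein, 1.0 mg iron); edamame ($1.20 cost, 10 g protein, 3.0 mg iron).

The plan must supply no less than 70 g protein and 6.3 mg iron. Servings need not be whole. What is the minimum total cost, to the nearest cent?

This is a tiny linear program; its minimum lies at a vertex of the feasible set. List the vertices and price them.
canned tuna only: max(70/21, 6.3/1.0) = 6.3 servings → $11.03.
edamame only: max(70/10, 6.3/3.0) = 7 servings → $8.40.
canned tuna + edamame with both tight: 2.774 servings and 1.175 servings → $6.26.
So the least-cost plan costs $6.26.

$6.26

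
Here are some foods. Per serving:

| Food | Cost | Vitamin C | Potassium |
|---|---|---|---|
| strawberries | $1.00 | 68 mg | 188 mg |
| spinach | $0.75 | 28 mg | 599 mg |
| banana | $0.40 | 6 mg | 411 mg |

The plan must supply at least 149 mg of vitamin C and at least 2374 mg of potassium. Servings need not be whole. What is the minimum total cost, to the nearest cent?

Check every corner: each single food scaled to meet both minima, and each pair solved so both constraints bind.
strawberries only: max(149/68, 2374/188) = 12.63 servings → $12.63.
spinach only: max(149/28, 2374/599) = 5.321 servings → $3.99.
banana only: max(149/6, 2374/411) = 24.83 servings → $9.93.
strawberries + spinach with both tight: 0.6422 servings and 3.762 servings → $3.46.
strawberries + banana with both tight: 1.752 servings and 4.975 servings → $3.74.
spinach + banana with both targets exact would need a negative amount; discard.
Cheapest feasible corner: $3.46.

$3.46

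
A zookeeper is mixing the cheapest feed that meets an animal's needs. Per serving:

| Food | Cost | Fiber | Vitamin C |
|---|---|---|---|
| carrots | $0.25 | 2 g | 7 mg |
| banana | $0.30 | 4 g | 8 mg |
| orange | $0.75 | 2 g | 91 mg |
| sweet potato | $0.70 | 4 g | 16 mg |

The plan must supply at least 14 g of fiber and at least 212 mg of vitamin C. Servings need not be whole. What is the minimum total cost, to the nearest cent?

For a min-cost LP with two ≥-constraints, a basic feasible solution has at most two positive variables.
carrots only: max(14/2, 212/7) = 30.29 servings → $7.57.
banana only: max(14/4, 212/8) = 26.5 servings → $7.95.
orange only: max(14/2, 212/91) = 7 servings → $5.25.
sweet potato only: max(14/4, 212/16) = 13.25 servings → $9.28.
carrots + banana with both targets exact would need a negative amount; discard.
carrots + orange with both tight: 5.06 servings and 1.94 servings → $2.72.
carrots + sweet potato: the both-tight solution has a negative serving — not a feasible corner.
banana + orange with both tight: 2.443 servings and 2.115 servings → $2.32.
banana + sweet potato: intersection lies outside the first quadrant.
orange + sweet potato with both tight: 1.88 servings and 2.56 servings → $3.20.
Cheapest feasible corner: $2.32.

$2.32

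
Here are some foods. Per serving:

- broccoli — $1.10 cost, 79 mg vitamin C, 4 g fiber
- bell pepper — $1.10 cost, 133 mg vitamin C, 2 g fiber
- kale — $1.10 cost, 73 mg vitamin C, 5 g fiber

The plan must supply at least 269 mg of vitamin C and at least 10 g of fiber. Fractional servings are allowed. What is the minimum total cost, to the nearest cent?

With two linear requirements the optimum uses one or two foods; enumerate the corners.
broccoli only: max(269/79, 10/4) = 3.405 servings → $3.75.
bell pepper only: max(269/133, 10/2) = 5 servings → $5.50.
kale only: max(269/73, 10/5) = 3.685 servings → $4.05.
broccoli + bell pepper with both tight: 2.118 servings and 0.7647 servings → $3.17.
broccoli + kale with both targets exact would need a negative amount; discard.
bell pepper + kale with both tight: 1.185 servings and 1.526 servings → $2.98.
Cheapest feasible corner: $2.98.

$2.98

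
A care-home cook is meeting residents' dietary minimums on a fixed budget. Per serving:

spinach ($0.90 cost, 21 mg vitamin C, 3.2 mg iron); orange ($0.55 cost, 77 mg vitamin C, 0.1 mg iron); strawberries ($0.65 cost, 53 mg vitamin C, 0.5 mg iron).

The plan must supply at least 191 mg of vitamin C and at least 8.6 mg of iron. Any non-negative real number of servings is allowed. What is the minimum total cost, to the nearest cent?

$3.34

Check every corner: each single food scaled to meet both minima, and each pair solved so both constraints bind.
spinach only: max(191/21, 8.6/3.2) = 9.095 servings → $8.19.
orange only: max(191/77, 8.6/0.1) = 86 servings → $47.30.
strawberries only: max(191/53, 8.6/0.5) = 17.2 servings → $11.18.
spinach + orange with both tight: 2.632 servings and 1.763 servings → $3.34.
spinach + strawberries with both tight: 2.265 servings and 2.706 servings → $3.80.
orange + strawberries: intersection lies outside the first quadrant.
The minimum over all feasible corners is $3.34.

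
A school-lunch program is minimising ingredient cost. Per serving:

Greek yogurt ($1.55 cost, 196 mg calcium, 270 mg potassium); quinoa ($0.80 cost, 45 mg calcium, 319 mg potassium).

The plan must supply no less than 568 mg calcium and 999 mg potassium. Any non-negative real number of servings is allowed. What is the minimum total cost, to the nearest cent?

Greek yogurt only: max(568/196, 999/270) = 3.7 servings → $5.74.
quinoa only: max(568/45, 999/319) = 12.62 servings → $10.10.
Greek yogurt + quinoa with both tight: 2.705 servings and 0.8426 servings → $4.87.
Cheapest feasible corner: $4.87.

$4.87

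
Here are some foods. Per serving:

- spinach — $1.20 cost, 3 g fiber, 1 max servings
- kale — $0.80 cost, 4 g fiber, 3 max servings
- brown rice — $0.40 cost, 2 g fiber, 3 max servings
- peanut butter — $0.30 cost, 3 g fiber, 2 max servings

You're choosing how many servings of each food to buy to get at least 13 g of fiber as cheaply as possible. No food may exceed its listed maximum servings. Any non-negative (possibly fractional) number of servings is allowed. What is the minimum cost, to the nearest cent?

$2.00

Cost per g of fiber: peanut butter $0.1000, kale $0.2000, brown rice $0.2000, spinach $0.4000.
Take 2 servings of peanut butter: +6.0 g fiber for $0.60 (total $0.60, still need 7.0 g).
Take 1.75 servings of kale: +7.0 g fiber for $1.40 (total $2.00, still need 0.0 g).
Greedy by cheapest-per-g is optimal for a single linear constraint, so the minimum cost is $2.00.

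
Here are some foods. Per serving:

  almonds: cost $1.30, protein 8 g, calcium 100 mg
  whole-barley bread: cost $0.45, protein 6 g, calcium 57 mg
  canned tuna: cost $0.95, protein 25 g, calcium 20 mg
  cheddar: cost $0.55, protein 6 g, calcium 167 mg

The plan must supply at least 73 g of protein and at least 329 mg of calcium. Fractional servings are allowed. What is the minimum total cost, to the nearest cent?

$3.31

almonds only: max(73/8, 329/100) = 9.125 servings → $11.86.
whole-barley bread only: max(73/6, 329/57) = 12.17 servings → $5.47.
canned tuna only: max(73/25, 329/20) = 16.45 servings → $15.63.
cheddar only: max(73/6, 329/167) = 12.17 servings → $6.69.
almonds + whole-barley bread: intersection lies outside the first quadrant.
almonds + canned tuna with both tight: 2.891 servings and 1.995 servings → $5.65.
almonds + cheddar: intersection lies outside the first quadrant.
whole-barley bread + canned tuna with both tight: 5.184 servings and 1.676 servings → $3.92.
whole-barley bread + cheddar: the both-tight solution has a negative serving — not a feasible corner.
canned tuna + cheddar with both tight: 2.52 servings and 1.668 servings → $3.31.
So the least-cost plan costs $3.31.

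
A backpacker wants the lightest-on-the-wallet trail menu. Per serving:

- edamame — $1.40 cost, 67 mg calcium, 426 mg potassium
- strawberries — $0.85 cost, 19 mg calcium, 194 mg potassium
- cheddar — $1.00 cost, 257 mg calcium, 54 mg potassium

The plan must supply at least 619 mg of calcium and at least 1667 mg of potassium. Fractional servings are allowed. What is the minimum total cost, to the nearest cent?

For a min-cost LP with two ≥-constraints, a basic feasible solution has at most two positive variables.
edamame only: max(619/67, 1667/426) = 9.239 servings → $12.93.
strawberries only: max(619/19, 1667/194) = 32.58 servings → $27.69.
cheddar only: max(619/257, 1667/54) = 30.87 servings → $30.87.
edamame + strawberries with both targets exact would need a negative amount; discard.
edamame + cheddar with both tight: 3.731 servings and 1.436 servings → $6.66.
strawberries + cheddar with both tight: 8.089 servings and 1.811 servings → $8.69.
So the least-cost plan costs $6.66.

$6.66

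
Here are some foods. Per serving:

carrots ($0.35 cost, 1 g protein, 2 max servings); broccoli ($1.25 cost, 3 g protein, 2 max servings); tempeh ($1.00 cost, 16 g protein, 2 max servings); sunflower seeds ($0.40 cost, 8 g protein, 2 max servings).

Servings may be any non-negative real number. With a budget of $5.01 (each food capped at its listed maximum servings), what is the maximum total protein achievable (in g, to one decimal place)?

Protein per dollar: sunflower seeds 20, tempeh 16, carrots 2.857, broccoli 2.4.
Take 2 servings of sunflower seeds: spends $0.80, +16.0 g protein (running total 16.0 g).
Take 2 servings of tempeh: spends $2.00, +32.0 g protein (running total 48.0 g).
Take 2 servings of carrots: spends $0.70, +2.0 g protein (running total 50.0 g).
Take 1.208 servings of broccoli: spends $1.51, +3.6 g protein (running total 53.6 g).
Greedy by best ratio exhausts the cost allowance optimally: 53.6 g.

53.6 g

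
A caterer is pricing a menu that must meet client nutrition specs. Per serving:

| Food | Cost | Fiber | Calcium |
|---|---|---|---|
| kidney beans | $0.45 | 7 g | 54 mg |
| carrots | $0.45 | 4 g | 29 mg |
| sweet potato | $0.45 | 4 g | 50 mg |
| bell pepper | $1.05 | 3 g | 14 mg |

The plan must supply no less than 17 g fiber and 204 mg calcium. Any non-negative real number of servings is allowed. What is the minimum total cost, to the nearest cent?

$1.70

A basic optimal solution has at most two foods positive. Try each food alone and each pair with both targets met exactly.
kidney beans only: max(17/7, 204/54) = 3.778 servings → $1.70.
carrots only: max(17/4, 204/29) = 7.034 servings → $3.17.
sweet potato only: max(17/4, 204/50) = 4.25 servings → $1.91.
bell pepper only: max(17/3, 204/14) = 14.57 servings → $15.30.
kidney beans + carrots: intersection lies outside the first quadrant.
kidney beans + sweet potato with both tight: 0.2537 servings and 3.806 servings → $1.83.
kidney beans + bell pepper: the both-tight solution has a negative serving — not a feasible corner.
carrots + sweet potato with both tight: 0.4048 servings and 3.845 servings → $1.91.
carrots + bell pepper with both targets exact would need a negative amount; discard.
sweet potato + bell pepper with both tight: 3.979 servings and 0.3617 servings → $2.17.
Cheapest feasible corner: $1.70.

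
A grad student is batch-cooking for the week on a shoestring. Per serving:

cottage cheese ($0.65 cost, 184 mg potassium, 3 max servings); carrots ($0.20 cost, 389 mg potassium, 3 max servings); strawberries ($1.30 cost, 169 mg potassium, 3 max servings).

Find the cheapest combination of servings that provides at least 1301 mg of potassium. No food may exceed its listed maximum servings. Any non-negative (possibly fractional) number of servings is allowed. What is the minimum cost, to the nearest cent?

Cost per mg of potassium: carrots $0.0005, cottage cheese $0.0035, strawberries $0.0077.
Take 3 servings of carrots: +1167.0 mg potassium for $0.60 (total $0.60, still need 134.0 mg).
Take 0.7283 servings of cottage cheese: +134.0 mg potassium for $0.47 (total $1.07, still need 0.0 mg).
Greedy by cheapest-per-mg is optimal for a single linear constraint, so the minimum cost is $1.07.

$1.07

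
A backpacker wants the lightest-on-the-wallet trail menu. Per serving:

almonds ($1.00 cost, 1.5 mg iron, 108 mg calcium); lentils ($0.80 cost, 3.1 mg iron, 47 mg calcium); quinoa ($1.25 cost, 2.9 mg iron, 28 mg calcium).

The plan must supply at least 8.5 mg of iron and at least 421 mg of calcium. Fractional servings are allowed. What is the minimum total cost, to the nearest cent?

$4.29

A basic optimal solution has at most two foods positive. Try each food alone and each pair with both targets met exactly.
almonds only: max(8.5/1.5, 421/108) = 5.667 servings → $5.67.
lentils only: max(8.5/3.1, 421/47) = 8.957 servings → $7.17.
quinoa only: max(8.5/2.9, 421/28) = 15.04 servings → $18.79.
almonds + lentils with both tight: 3.426 servings and 1.084 servings → $4.29.
almonds + quinoa with both tight: 3.624 servings and 1.056 servings → $4.94.
lentils + quinoa: intersection lies outside the first quadrant.
Cheapest feasible corner: $4.29.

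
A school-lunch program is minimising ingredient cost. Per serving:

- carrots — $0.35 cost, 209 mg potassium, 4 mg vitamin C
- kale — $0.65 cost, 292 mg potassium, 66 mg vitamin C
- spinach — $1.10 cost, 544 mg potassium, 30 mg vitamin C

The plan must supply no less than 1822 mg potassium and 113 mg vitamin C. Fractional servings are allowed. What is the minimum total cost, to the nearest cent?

$3.26

With two linear requirements the optimum uses one or two foods; enumerate the corners.
carrots only: max(1822/209, 113/4) = 28.25 servings → $9.89.
kale only: max(1822/292, 113/66) = 6.24 servings → $4.06.
spinach only: max(1822/544, 113/30) = 3.767 servings → $4.14.
carrots + kale with both tight: 6.911 servings and 1.293 servings → $3.26.
carrots + spinach with both targets exact would need a negative amount; discard.
kale + spinach with both tight: 0.251 servings and 3.215 servings → $3.70.
The minimum over all feasible corners is $3.26.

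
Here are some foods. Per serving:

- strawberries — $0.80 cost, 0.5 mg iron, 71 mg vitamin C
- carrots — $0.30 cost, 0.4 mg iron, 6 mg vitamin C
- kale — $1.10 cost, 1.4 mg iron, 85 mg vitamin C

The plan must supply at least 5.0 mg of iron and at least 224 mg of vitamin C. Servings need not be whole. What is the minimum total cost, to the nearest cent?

$3.87

This is a tiny linear program; its minimum lies at a vertex of the feasible set. List the vertices and price them.
strawberries only: max(5.0/0.5, 224/71) = 10 servings → $8.00.
carrots only: max(5.0/0.4, 224/6) = 37.33 servings → $11.20.
kale only: max(5.0/1.4, 224/85) = 3.571 servings → $3.93.
strawberries + carrots with both tight: 2.346 servings and 9.567 servings → $4.75.
strawberries + kale: intersection lies outside the first quadrant.
carrots + kale with both tight: 4.352 servings and 2.328 servings → $3.87.
So the least-cost plan costs $3.87.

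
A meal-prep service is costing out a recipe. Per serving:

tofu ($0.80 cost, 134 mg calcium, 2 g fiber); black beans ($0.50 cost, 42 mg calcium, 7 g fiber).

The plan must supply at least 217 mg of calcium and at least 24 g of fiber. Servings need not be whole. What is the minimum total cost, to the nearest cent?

$2.11

With two linear requirements the optimum uses one or two foods; enumerate the corners.
tofu only: max(217/134, 24/2) = 12 servings → $9.60.
black beans only: max(217/42, 24/7) = 5.167 servings → $2.58.
tofu + black beans with both tight: 0.5984 servings and 3.258 servings → $2.11.
The minimum over all feasible corners is $2.11.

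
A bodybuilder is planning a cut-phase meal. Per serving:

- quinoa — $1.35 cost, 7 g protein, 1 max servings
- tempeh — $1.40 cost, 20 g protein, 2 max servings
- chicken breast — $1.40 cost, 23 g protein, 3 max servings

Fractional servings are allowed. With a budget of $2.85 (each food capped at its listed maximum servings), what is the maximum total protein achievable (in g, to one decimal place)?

Protein per dollar: chicken breast 16.43, tempeh 14.29, quinoa 5.185.
Take 2.036 servings of chicken breast: spends $2.85, +46.8 g protein (running total 46.8 g).
Greedy by best ratio exhausts the cost allowance optimally: 46.8 g.

46.8 g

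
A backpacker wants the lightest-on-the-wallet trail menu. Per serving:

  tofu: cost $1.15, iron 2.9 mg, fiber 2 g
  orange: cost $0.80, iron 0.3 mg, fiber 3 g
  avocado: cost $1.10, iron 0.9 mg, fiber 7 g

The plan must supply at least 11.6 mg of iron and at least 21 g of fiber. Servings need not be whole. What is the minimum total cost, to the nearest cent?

$6.11

Check every corner: each single food scaled to meet both minima, and each pair solved so both constraints bind.
tofu only: max(11.6/2.9, 21/2) = 10.5 servings → $12.07.
orange only: max(11.6/0.3, 21/3) = 38.67 servings → $30.93.
avocado only: max(11.6/0.9, 21/7) = 12.89 servings → $14.18.
tofu + orange with both tight: 3.519 servings and 4.654 servings → $7.77.
tofu + avocado with both tight: 3.368 servings and 2.038 servings → $6.11.
orange + avocado: intersection lies outside the first quadrant.
The minimum over all feasible corners is $6.11.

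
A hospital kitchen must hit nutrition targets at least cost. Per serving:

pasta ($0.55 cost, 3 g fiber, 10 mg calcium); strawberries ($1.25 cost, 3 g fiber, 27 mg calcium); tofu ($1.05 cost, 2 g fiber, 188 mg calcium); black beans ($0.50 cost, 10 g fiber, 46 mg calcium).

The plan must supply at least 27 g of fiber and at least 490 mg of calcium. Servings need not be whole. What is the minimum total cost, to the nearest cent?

For a min-cost LP with two ≥-constraints, a basic feasible solution has at most two positive variables.
pasta only: max(27/3, 490/10) = 49 servings → $26.95.
strawberries only: max(27/3, 490/27) = 18.15 servings → $22.69.
tofu only: max(27/2, 490/188) = 13.5 servings → $14.18.
black beans only: max(27/10, 490/46) = 10.65 servings → $5.33.
pasta + strawberries with both targets exact would need a negative amount; discard.
pasta + tofu with both tight: 7.529 servings and 2.206 servings → $6.46.
pasta + black beans: intersection lies outside the first quadrant.
strawberries + tofu with both tight: 8.031 servings and 1.453 servings → $11.56.
strawberries + black beans: the both-tight solution has a negative serving — not a feasible corner.
tofu + black beans with both tight: 2.046 servings and 2.291 servings → $3.29.
The minimum over all feasible corners is $3.29.

$3.29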